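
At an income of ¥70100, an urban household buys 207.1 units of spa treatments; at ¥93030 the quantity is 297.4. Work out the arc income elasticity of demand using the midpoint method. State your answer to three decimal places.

ΔQ = 297.4 − 207.1 = 90.3; midpoint Q̄ = (207.1 + 297.4)/2 = 252.25.
ΔI = 93030 − 70100 = 22930; midpoint Ī = (70100 + 93030)/2 = 81565.
η = (ΔQ/Q̄) ÷ (ΔI/Ī) = (90.3/252.25) ÷ (22930/81565) = 1.273.

1.273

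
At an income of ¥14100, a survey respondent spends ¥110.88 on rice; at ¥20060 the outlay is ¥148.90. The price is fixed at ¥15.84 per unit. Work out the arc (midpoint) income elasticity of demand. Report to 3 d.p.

0.839

With a constant price, Q₁ = 110.88/15.84 = 7.000 and Q₂ = 148.90/15.84 = 9.400 (equivalently, work directly with expenditure since P cancels).
Midpoint %ΔQ = (148.90 − 110.88)/129.89 = 0.29271; midpoint %ΔI = (20060 − 14100)/17080 = 0.34895.
η = 0.29271 / 0.34895 = 0.839.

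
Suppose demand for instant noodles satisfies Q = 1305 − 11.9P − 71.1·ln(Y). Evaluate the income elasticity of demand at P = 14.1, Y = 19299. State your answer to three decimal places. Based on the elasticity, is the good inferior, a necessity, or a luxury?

-0.163 (inferior good)

At P = 14.1, Y = 19299: Q = 435.609.
Holding P constant, ∂Q/∂Y = -71.1/Y = -0.00368413.
η_Y = (∂Q/∂Y)·(Y/Q) = -0.00368413 × (19299/435.609) = -0.163.
Since η < 0, this is an inferior good.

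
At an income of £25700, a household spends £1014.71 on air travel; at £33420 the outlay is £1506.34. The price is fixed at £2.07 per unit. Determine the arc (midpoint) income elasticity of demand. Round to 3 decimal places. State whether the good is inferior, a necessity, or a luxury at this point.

With a constant price, Q₁ = 1014.71/2.07 = 490.198 and Q₂ = 1506.34/2.07 = 727.700 (equivalently, work directly with expenditure since P cancels).
Midpoint %ΔQ = (1506.34 − 1014.71)/1260.53 = 0.39002; midpoint %ΔI = (33420 − 25700)/29560 = 0.26116.
η = 0.39002 / 0.26116 = 1.493.
η > 1 ⇒ luxury.

1.493 (luxury)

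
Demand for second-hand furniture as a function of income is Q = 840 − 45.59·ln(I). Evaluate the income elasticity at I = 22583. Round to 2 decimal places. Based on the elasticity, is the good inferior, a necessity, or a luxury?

At I = 22583: Q = 382.962.
dQ/dI = -45.59/I = -0.00201878 at this income.
η = (dQ/dI)·(I/Q) = -0.00201878 × (22583/382.962) = -0.12.
Since η < 0, the good is an inferior good.

-0.12 (inferior good)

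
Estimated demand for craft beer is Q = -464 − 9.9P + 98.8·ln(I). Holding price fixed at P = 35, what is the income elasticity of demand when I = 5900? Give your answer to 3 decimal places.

At P = 35, I = 5900: Q = 47.352.
Holding P constant, ∂Q/∂I = 98.8/I = 0.0167458.
η_I = (∂Q/∂I)·(I/Q) = 0.0167458 × (5900/47.352) = 2.087.

2.087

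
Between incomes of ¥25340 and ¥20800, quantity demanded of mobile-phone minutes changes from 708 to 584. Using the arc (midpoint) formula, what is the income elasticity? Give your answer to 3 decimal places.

ΔQ = 584 − 708 = -124; midpoint Q̄ = (708 + 584)/2 = 646.
ΔI = 20800 − 25340 = -4540; midpoint Ī = (25340 + 20800)/2 = 23070.
η = (ΔQ/Q̄) ÷ (ΔI/Ī) = (-124/646) ÷ (-4540/23070) = 0.975.

0.975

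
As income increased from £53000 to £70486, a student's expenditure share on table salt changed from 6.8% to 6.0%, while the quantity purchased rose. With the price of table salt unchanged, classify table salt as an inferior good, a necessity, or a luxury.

Quantity rises but the budget share falls as income rises, so 0 < η < 1.

necessity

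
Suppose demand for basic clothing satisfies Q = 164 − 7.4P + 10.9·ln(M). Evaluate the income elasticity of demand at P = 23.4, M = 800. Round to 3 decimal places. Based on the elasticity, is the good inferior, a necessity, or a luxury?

At P = 23.4, M = 800: Q = 63.702.
Holding P constant, ∂Q/∂M = 10.9/M = 0.013625.
η_M = (∂Q/∂M)·(M/Q) = 0.013625 × (800/63.702) = 0.171.
Since 0 < η < 1, this is a necessity.

0.171 (necessity)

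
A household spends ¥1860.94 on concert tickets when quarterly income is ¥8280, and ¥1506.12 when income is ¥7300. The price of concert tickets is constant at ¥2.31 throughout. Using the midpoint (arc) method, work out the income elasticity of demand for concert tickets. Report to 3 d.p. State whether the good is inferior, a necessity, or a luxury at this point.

1.675 (luxury)

With a constant price, Q₁ = 1860.94/2.31 = 805.602 and Q₂ = 1506.12/2.31 = 652.000 (equivalently, work directly with expenditure since P cancels).
Midpoint %ΔQ = (1506.12 − 1860.94)/1683.53 = -0.21076; midpoint %ΔI = (7300 − 8280)/7790 = -0.12580.
η = -0.21076 / -0.12580 = 1.675.
η > 1 ⇒ luxury.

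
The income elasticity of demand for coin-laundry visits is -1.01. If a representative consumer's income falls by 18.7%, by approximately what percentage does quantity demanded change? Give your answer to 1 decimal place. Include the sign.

%ΔQ ≈ η × %ΔI = -1.01 × (-18.7%) = 18.9%.

18.9%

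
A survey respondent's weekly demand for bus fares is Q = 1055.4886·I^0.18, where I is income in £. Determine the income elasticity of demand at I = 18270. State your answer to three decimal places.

0.180

For Q = A·I^β the income elasticity is constant and equal to β.
Here β = 0.18, so η = 0.180.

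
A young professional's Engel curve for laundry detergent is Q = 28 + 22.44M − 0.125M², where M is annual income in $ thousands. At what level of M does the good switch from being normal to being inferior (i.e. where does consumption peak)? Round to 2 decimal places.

89.76

dQ/dM = 22.44 − 0.25M.
The good is inferior where dQ/dM < 0. Setting dQ/dM = 0 gives M = 22.44 / 0.25 = 89.76.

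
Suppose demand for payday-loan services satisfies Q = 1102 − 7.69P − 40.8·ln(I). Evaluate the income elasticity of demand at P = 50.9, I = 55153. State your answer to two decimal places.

-0.15

At P = 50.9, I = 55153: Q = 265.130.
Holding P constant, ∂Q/∂I = -40.8/I = -0.00073976.
η_I = (∂Q/∂I)·(I/Q) = -0.00073976 × (55153/265.130) = -0.15.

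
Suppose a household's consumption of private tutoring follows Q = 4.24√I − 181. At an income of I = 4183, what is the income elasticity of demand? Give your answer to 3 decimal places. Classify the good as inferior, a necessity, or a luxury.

At I = 4183: Q = 93.227.
dQ/dI = 4.24/(2√I) = 0.0327787 at this income.
η = (dQ/dI)·(I/Q) = 0.0327787 × (4183/93.227) = 1.471.
Since η > 1, the good is a luxury.

1.471 (luxury)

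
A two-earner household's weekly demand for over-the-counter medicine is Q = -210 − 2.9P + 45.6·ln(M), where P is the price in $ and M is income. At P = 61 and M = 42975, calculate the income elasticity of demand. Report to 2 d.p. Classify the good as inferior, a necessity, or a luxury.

At P = 61, M = 42975: Q = 99.578.
Holding P constant, ∂Q/∂M = 45.6/M = 0.00106108.
η_M = (∂Q/∂M)·(M/Q) = 0.00106108 × (42975/99.578) = 0.46.
Since 0 < η < 1, this is a necessity.

0.46 (necessity)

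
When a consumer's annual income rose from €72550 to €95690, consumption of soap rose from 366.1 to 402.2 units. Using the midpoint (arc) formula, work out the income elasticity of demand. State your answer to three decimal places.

0.342

ΔQ = 402.2 − 366.1 = 36.1; midpoint Q̄ = (366.1 + 402.2)/2 = 384.15.
ΔI = 95690 − 72550 = 23140; midpoint Ī = (72550 + 95690)/2 = 84120.
η = (ΔQ/Q̄) ÷ (ΔI/Ī) = (36.1/384.15) ÷ (23140/84120) = 0.342.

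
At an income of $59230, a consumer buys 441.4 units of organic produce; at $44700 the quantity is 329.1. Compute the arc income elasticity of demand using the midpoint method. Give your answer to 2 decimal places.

1.04

ΔQ = 329.1 − 441.4 = -112.3; midpoint Q̄ = (441.4 + 329.1)/2 = 385.25.
ΔI = 44700 − 59230 = -14530; midpoint Ī = (59230 + 44700)/2 = 51965.
η = (ΔQ/Q̄) ÷ (ΔI/Ī) = (-112.3/385.25) ÷ (-14530/51965) = 1.04.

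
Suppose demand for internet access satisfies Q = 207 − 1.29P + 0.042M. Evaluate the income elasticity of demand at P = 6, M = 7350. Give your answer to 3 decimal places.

0.608

At P = 6, M = 7350: Q = 507.960.
Holding P constant, ∂Q/∂M = 0.042.
η_M = (∂Q/∂M)·(M/Q) = 0.042 × (7350/507.960) = 0.608.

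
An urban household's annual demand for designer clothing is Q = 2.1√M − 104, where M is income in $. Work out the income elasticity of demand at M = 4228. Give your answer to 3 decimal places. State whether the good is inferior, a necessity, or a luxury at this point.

At M = 4228: Q = 32.548.
dQ/dM = 2.1/(2√M) = 0.0161481 at this income.
η = (dQ/dM)·(M/Q) = 0.0161481 × (4228/32.548) = 2.098.
Since η > 1, the good is a luxury.

2.098 (luxury)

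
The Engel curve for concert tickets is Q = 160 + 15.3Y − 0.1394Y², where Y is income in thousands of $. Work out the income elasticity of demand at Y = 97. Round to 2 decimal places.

-3.43

At Y = 97: Q = 332.4854.
dQ/dY = 15.3 − 0.2788Y = -11.74360.
η = (dQ/dY)·(Y/Q) = -11.74360 × (97/332.4854) = -3.43.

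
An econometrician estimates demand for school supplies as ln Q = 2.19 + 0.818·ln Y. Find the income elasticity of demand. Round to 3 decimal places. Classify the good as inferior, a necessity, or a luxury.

0.818 (necessity)

In a log-linear demand, the coefficient on ln Y is the income elasticity.
So η = 0.818.
0 < η < 1 ⇒ necessity.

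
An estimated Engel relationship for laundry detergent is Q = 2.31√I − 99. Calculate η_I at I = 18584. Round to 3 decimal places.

At I = 18584: Q = 215.906.
dQ/dI = 2.31/(2√I) = 0.00847252 at this income.
η = (dQ/dI)·(I/Q) = 0.00847252 × (18584/215.906) = 0.729.

0.729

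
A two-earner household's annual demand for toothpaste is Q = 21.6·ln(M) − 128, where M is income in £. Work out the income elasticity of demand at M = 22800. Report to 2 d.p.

0.24

At M = 22800: Q = 88.746.
dQ/dM = 21.6/M = 0.000947368 at this income.
η = (dQ/dM)·(M/Q) = 0.000947368 × (22800/88.746) = 0.24.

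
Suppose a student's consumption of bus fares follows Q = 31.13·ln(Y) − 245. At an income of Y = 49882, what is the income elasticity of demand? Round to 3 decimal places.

At Y = 49882: Q = 91.746.
dQ/dY = 31.13/Y = 0.000624073 at this income.
η = (dQ/dY)·(Y/Q) = 0.000624073 × (49882/91.746) = 0.339.

0.339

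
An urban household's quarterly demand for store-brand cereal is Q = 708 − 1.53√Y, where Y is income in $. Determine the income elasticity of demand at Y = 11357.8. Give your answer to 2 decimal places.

-0.15

At Y = 11357.8: Q = 544.943.
dQ/dY = -1.53/(2√Y) = -0.00717818 at this income.
η = (dQ/dY)·(Y/Q) = -0.00717818 × (11357.8/544.943) = -0.15.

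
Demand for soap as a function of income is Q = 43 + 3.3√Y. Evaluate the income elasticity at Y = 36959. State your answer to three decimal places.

At Y = 36959: Q = 677.416.
dQ/dY = 3.3/(2√Y) = 0.0085827 at this income.
η = (dQ/dY)·(Y/Q) = 0.0085827 × (36959/677.416) = 0.468.

0.468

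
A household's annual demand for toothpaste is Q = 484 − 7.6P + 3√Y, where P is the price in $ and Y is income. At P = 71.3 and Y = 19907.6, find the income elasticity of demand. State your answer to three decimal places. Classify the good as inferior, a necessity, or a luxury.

0.579 (necessity)

At P = 71.3, Y = 19907.6: Q = 365.403.
Holding P constant, ∂Q/∂Y = 3/(2√Y) = 0.0106312.
η_Y = (∂Q/∂Y)·(Y/Q) = 0.0106312 × (19907.6/365.403) = 0.579.
Since 0 < η < 1, this is a necessity.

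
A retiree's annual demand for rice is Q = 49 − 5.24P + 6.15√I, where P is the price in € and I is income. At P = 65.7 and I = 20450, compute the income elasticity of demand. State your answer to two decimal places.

0.75

At P = 65.7, I = 20450: Q = 584.204.
Holding P constant, ∂Q/∂I = 6.15/(2√I) = 0.021503.
η_I = (∂Q/∂I)·(I/Q) = 0.021503 × (20450/584.204) = 0.75.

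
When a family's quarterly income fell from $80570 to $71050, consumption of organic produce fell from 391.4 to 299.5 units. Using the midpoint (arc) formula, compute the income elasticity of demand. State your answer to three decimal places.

ΔQ = 299.5 − 391.4 = -91.9; midpoint Q̄ = (391.4 + 299.5)/2 = 345.45.
ΔI = 71050 − 80570 = -9520; midpoint Ī = (80570 + 71050)/2 = 75810.
η = (ΔQ/Q̄) ÷ (ΔI/Ī) = (-91.9/345.45) ÷ (-9520/75810) = 2.118.

2.118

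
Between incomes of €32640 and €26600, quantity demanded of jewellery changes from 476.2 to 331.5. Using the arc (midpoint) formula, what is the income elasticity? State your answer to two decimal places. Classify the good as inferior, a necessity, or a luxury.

1.76 (luxury)

ΔQ = 331.5 − 476.2 = -144.7; midpoint Q̄ = (476.2 + 331.5)/2 = 403.85.
ΔI = 26600 − 32640 = -6040; midpoint Ī = (32640 + 26600)/2 = 29620.
η = (ΔQ/Q̄) ÷ (ΔI/Ī) = (-144.7/403.85) ÷ (-6040/29620) = 1.76.
η > 1 ⇒ luxury.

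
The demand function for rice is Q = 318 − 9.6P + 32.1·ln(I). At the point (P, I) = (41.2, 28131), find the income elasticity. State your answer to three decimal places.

At P = 41.2, I = 28131: Q = 251.333.
Holding P constant, ∂Q/∂I = 32.1/I = 0.00114109.
η_I = (∂Q/∂I)·(I/Q) = 0.00114109 × (28131/251.333) = 0.128.

0.128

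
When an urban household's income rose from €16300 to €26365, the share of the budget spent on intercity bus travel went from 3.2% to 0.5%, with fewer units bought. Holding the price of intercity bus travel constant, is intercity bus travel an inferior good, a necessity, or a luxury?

Quantity demanded falls as income rises, so η < 0.

inferior good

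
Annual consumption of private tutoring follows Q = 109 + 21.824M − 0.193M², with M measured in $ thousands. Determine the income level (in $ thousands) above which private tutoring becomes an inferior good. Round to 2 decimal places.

56.54

dQ/dM = 21.824 − 0.386M.
The good is inferior where dQ/dM < 0. Setting dQ/dM = 0 gives M = 21.824 / 0.386 = 56.54.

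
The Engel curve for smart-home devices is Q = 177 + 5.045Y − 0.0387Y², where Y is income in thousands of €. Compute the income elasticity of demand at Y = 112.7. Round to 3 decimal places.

-1.632

At Y = 112.7: Q = 254.0316.
dQ/dY = 5.045 − 0.0774Y = -3.67798.
η = (dQ/dY)·(Y/Q) = -3.67798 × (112.7/254.0316) = -1.632.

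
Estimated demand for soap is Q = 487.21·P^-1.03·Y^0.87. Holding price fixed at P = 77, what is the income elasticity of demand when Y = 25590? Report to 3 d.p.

0.870

For a multiplicative demand Q = A·P^α·Y^β, the income elasticity is β everywhere.
Here β = 0.87, so η = 0.870.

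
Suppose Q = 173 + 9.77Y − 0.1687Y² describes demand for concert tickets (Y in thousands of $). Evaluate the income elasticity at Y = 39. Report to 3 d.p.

-0.444

At Y = 39: Q = 297.4373.
dQ/dY = 9.77 − 0.3374Y = -3.38860.
η = (dQ/dY)·(Y/Q) = -3.38860 × (39/297.4373) = -0.444.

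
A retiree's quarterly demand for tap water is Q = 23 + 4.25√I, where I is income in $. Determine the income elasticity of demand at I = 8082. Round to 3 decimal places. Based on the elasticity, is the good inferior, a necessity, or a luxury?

0.472 (necessity)

At I = 8082: Q = 405.075.
dQ/dI = 4.25/(2√I) = 0.0236374 at this income.
η = (dQ/dI)·(I/Q) = 0.0236374 × (8082/405.075) = 0.472.
Since 0 < η < 1, the good is a necessity.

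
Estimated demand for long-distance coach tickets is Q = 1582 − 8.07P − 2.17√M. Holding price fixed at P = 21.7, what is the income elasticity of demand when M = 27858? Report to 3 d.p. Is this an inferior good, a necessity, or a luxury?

At P = 21.7, M = 27858: Q = 1044.692.
Holding P constant, ∂Q/∂M = -2.17/(2√M) = -0.00650062.
η_M = (∂Q/∂M)·(M/Q) = -0.00650062 × (27858/1044.692) = -0.173.
Since η < 0, this is an inferior good.

-0.173 (inferior good)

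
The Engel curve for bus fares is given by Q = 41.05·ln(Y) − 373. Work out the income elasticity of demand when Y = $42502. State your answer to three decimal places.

0.637

At Y = 42502: Q = 64.482.
dQ/dY = 41.05/Y = 0.000965837 at this income.
η = (dQ/dY)·(Y/Q) = 0.000965837 × (42502/64.482) = 0.637.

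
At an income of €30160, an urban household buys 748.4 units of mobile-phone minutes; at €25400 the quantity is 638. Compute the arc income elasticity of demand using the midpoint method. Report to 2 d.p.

ΔQ = 638 − 748.4 = -110.4; midpoint Q̄ = (748.4 + 638)/2 = 693.2.
ΔI = 25400 − 30160 = -4760; midpoint Ī = (30160 + 25400)/2 = 27780.
η = (ΔQ/Q̄) ÷ (ΔI/Ī) = (-110.4/693.2) ÷ (-4760/27780) = 0.93.

0.93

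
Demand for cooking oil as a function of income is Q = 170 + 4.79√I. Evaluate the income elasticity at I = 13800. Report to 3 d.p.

0.384

At I = 13800: Q = 732.698.
dQ/dI = 4.79/(2√I) = 0.0203876 at this income.
η = (dQ/dI)·(I/Q) = 0.0203876 × (13800/732.698) = 0.384.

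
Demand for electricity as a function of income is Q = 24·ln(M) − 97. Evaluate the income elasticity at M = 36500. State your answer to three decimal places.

At M = 36500: Q = 155.122.
dQ/dM = 24/M = 0.000657534 at this income.
η = (dQ/dM)·(M/Q) = 0.000657534 × (36500/155.122) = 0.155.

0.155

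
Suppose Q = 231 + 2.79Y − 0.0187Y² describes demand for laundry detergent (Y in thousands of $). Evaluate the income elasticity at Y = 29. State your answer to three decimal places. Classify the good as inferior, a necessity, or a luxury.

At Y = 29: Q = 296.1833.
dQ/dY = 2.79 − 0.0374Y = 1.70540.
η = (dQ/dY)·(Y/Q) = 1.70540 × (29/296.1833) = 0.167.
0 < η < 1 ⇒ necessity.

0.167 (necessity)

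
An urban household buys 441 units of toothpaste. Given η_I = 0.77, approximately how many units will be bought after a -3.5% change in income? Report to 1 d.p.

429.1

%ΔQ ≈ η × %ΔI = 0.77 × (-3.5%) = -2.695%.
New Q ≈ 441 × (1 − 0.02695) = 429.1.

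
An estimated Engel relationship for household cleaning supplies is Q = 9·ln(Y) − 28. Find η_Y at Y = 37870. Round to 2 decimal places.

0.13

At Y = 37870: Q = 66.877.
dQ/dY = 9/Y = 0.000237655 at this income.
η = (dQ/dY)·(Y/Q) = 0.000237655 × (37870/66.877) = 0.13.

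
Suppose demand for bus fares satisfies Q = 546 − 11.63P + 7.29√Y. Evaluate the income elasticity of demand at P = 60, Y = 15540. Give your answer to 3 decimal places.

At P = 60, Y = 15540: Q = 756.968.
Holding P constant, ∂Q/∂Y = 7.29/(2√Y) = 0.0292396.
η_Y = (∂Q/∂Y)·(Y/Q) = 0.0292396 × (15540/756.968) = 0.600.

0.600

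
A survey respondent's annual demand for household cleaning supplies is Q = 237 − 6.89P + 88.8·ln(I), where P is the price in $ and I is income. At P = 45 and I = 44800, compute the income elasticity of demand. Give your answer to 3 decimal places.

At P = 45, I = 44800: Q = 877.995.
Holding P constant, ∂Q/∂I = 88.8/I = 0.00198214.
η_I = (∂Q/∂I)·(I/Q) = 0.00198214 × (44800/877.995) = 0.101.

0.101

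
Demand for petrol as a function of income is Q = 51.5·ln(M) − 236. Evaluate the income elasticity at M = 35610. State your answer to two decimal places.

At M = 35610: Q = 303.740.
dQ/dM = 51.5/M = 0.00144622 at this income.
η = (dQ/dM)·(M/Q) = 0.00144622 × (35610/303.740) = 0.17.

0.17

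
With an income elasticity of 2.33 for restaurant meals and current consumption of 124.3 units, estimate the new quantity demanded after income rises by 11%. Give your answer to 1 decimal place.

%ΔQ ≈ η × %ΔI = 2.33 × 11% = 25.63%.
New Q ≈ 124.3 × (1 + 0.2563) = 156.2.

156.2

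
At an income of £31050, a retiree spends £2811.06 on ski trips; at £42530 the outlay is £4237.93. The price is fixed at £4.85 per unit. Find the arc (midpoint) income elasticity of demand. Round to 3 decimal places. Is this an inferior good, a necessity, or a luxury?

1.297 (luxury)

With a constant price, Q₁ = 2811.06/4.85 = 579.600 and Q₂ = 4237.93/4.85 = 873.800 (equivalently, work directly with expenditure since P cancels).
Midpoint %ΔQ = (4237.93 − 2811.06)/3524.50 = 0.40484; midpoint %ΔI = (42530 − 31050)/36790 = 0.31204.
η = 0.40484 / 0.31204 = 1.297.
η > 1 ⇒ luxury.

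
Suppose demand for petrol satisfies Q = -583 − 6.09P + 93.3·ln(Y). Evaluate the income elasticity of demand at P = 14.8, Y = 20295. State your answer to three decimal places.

0.370

At P = 14.8, Y = 20295: Q = 252.230.
Holding P constant, ∂Q/∂Y = 93.3/Y = 0.00459719.
η_Y = (∂Q/∂Y)·(Y/Q) = 0.00459719 × (20295/252.230) = 0.370.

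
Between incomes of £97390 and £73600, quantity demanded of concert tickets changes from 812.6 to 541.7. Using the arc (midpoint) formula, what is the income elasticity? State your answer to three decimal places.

ΔQ = 541.7 − 812.6 = -270.9; midpoint Q̄ = (812.6 + 541.7)/2 = 677.15.
ΔI = 73600 − 97390 = -23790; midpoint Ī = (97390 + 73600)/2 = 85495.
η = (ΔQ/Q̄) ÷ (ΔI/Ī) = (-270.9/677.15) ÷ (-23790/85495) = 1.438.

1.438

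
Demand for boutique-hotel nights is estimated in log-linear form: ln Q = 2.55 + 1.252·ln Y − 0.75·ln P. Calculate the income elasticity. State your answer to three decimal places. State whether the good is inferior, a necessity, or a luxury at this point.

In a log-linear demand, the coefficient on ln Y is the income elasticity.
So η = 1.252.
η > 1 ⇒ luxury.

1.252 (luxury)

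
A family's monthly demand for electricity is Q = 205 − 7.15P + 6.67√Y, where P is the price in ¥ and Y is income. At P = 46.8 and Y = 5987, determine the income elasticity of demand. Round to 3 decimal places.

0.668

At P = 46.8, Y = 5987: Q = 386.476.
Holding P constant, ∂Q/∂Y = 6.67/(2√Y) = 0.0431014.
η_Y = (∂Q/∂Y)·(Y/Q) = 0.0431014 × (5987/386.476) = 0.668.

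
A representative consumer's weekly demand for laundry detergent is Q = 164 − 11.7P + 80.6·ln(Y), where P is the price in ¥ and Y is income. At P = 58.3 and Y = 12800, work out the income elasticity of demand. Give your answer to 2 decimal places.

At P = 58.3, Y = 12800: Q = 244.140.
Holding P constant, ∂Q/∂Y = 80.6/Y = 0.00629687.
η_Y = (∂Q/∂Y)·(Y/Q) = 0.00629687 × (12800/244.140) = 0.33.

0.33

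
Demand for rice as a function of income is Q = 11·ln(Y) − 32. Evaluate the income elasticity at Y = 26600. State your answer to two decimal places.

0.14

At Y = 26600: Q = 80.075.
dQ/dY = 11/Y = 0.000413534 at this income.
η = (dQ/dY)·(Y/Q) = 0.000413534 × (26600/80.075) = 0.14.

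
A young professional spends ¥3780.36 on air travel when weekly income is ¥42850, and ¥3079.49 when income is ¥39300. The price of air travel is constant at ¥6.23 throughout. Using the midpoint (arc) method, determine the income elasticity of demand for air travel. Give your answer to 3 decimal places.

With a constant price, Q₁ = 3780.36/6.23 = 606.799 and Q₂ = 3079.49/6.23 = 494.300 (equivalently, work directly with expenditure since P cancels).
Midpoint %ΔQ = (3079.49 − 3780.36)/3429.93 = -0.20434; midpoint %ΔI = (39300 − 42850)/41075 = -0.08643.
η = -0.20434 / -0.08643 = 2.364.

2.364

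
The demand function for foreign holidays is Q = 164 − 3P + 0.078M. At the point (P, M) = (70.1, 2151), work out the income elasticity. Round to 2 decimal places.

1.38

At P = 70.1, M = 2151: Q = 121.478.
Holding P constant, ∂Q/∂M = 0.078.
η_M = (∂Q/∂M)·(M/Q) = 0.078 × (2151/121.478) = 1.38.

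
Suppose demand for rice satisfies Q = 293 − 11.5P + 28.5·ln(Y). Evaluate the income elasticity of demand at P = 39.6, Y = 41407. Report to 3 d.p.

At P = 39.6, Y = 41407: Q = 140.589.
Holding P constant, ∂Q/∂Y = 28.5/Y = 0.000688289.
η_Y = (∂Q/∂Y)·(Y/Q) = 0.000688289 × (41407/140.589) = 0.203.

0.203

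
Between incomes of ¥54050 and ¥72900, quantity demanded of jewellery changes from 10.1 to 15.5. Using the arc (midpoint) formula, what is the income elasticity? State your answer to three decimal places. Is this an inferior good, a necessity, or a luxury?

ΔQ = 15.5 − 10.1 = 5.4; midpoint Q̄ = (10.1 + 15.5)/2 = 12.8.
ΔI = 72900 − 54050 = 18850; midpoint Ī = (54050 + 72900)/2 = 63475.
η = (ΔQ/Q̄) ÷ (ΔI/Ī) = (5.4/12.8) ÷ (18850/63475) = 1.421.
η > 1 ⇒ luxury.

1.421 (luxury)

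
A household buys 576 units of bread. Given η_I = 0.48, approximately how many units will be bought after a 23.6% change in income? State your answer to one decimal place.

641.2

%ΔQ ≈ η × %ΔI = 0.48 × 23.6% = 11.328%.
New Q ≈ 576 × (1 + 0.11328) = 641.2.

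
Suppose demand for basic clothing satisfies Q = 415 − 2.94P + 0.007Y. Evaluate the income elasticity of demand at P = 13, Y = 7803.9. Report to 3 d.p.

0.127

At P = 13, Y = 7803.9: Q = 431.407.
Holding P constant, ∂Q/∂Y = 0.007.
η_Y = (∂Q/∂Y)·(Y/Q) = 0.007 × (7803.9/431.407) = 0.127.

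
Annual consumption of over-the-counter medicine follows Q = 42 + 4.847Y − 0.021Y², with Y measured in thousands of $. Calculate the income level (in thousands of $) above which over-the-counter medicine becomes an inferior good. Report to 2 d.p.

115.40

dQ/dY = 4.847 − 0.042Y.
The good is inferior where dQ/dY < 0. Setting dQ/dY = 0 gives Y = 4.847 / 0.042 = 115.40.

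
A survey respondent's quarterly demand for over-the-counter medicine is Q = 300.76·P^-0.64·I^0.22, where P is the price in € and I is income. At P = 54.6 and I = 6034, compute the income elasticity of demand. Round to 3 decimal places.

0.220

For a multiplicative demand Q = A·P^α·I^β, the income elasticity is β everywhere.
Here β = 0.22, so η = 0.220.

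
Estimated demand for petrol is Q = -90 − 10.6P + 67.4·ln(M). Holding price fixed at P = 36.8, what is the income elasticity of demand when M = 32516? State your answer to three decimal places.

At P = 36.8, M = 32516: Q = 220.171.
Holding P constant, ∂Q/∂M = 67.4/M = 0.00207283.
η_M = (∂Q/∂M)·(M/Q) = 0.00207283 × (32516/220.171) = 0.306.

0.306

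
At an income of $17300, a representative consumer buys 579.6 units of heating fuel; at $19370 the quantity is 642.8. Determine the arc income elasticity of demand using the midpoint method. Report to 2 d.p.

ΔQ = 642.8 − 579.6 = 63.2; midpoint Q̄ = (579.6 + 642.8)/2 = 611.2.
ΔI = 19370 − 17300 = 2070; midpoint Ī = (17300 + 19370)/2 = 18335.
η = (ΔQ/Q̄) ÷ (ΔI/Ī) = (63.2/611.2) ÷ (2070/18335) = 0.92.

0.92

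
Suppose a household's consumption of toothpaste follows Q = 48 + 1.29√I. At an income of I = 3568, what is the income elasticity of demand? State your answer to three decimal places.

At I = 3568: Q = 125.055.
dQ/dI = 1.29/(2√I) = 0.0107981 at this income.
η = (dQ/dI)·(I/Q) = 0.0107981 × (3568/125.055) = 0.308.

0.308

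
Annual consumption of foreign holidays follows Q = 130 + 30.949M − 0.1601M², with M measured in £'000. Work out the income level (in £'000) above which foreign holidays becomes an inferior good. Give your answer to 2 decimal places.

dQ/dM = 30.949 − 0.3202M.
The good is inferior where dQ/dM < 0. Setting dQ/dM = 0 gives M = 30.949 / 0.3202 = 96.66.

96.66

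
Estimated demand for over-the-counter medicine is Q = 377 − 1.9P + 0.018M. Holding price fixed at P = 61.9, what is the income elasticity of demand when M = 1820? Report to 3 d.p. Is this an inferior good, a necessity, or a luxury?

0.112 (necessity)

At P = 61.9, M = 1820: Q = 292.150.
Holding P constant, ∂Q/∂M = 0.018.
η_M = (∂Q/∂M)·(M/Q) = 0.018 × (1820/292.150) = 0.112.
Since 0 < η < 1, this is a necessity.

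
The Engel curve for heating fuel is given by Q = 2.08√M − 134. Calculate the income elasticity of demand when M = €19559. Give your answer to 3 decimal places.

At M = 19559: Q = 156.895.
dQ/dM = 2.08/(2√M) = 0.00743635 at this income.
η = (dQ/dM)·(M/Q) = 0.00743635 × (19559/156.895) = 0.927.

0.927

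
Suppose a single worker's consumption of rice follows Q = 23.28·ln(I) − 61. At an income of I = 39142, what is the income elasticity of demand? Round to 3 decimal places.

0.126

At I = 39142: Q = 185.185.
dQ/dI = 23.28/I = 0.000594758 at this income.
η = (dQ/dI)·(I/Q) = 0.000594758 × (39142/185.185) = 0.126.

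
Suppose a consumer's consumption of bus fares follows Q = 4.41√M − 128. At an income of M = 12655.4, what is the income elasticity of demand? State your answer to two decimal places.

0.67

At M = 12655.4: Q = 368.108.
dQ/dM = 4.41/(2√M) = 0.0196007 at this income.
η = (dQ/dM)·(M/Q) = 0.0196007 × (12655.4/368.108) = 0.67.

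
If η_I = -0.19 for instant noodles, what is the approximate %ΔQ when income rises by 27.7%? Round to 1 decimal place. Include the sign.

%ΔQ ≈ η × %ΔI = -0.19 × 27.7% = -5.3%.

-5.3%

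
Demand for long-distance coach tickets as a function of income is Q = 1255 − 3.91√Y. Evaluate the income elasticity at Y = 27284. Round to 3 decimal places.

At Y = 27284: Q = 609.151.
dQ/dY = -3.91/(2√Y) = -0.0118357 at this income.
η = (dQ/dY)·(Y/Q) = -0.0118357 × (27284/609.151) = -0.530.

-0.530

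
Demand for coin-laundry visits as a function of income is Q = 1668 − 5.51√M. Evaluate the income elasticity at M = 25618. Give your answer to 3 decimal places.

At M = 25618: Q = 786.090.
dQ/dM = -5.51/(2√M) = -0.0172127 at this income.
η = (dQ/dM)·(M/Q) = -0.0172127 × (25618/786.090) = -0.561.

-0.561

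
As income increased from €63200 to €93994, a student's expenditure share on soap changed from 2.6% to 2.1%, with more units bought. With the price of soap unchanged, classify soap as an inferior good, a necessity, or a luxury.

necessity

Quantity rises but the budget share falls as income rises, so 0 < η < 1.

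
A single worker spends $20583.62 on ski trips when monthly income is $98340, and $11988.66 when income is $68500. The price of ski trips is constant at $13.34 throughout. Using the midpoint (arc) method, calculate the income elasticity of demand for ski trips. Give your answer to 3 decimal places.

1.475

With a constant price, Q₁ = 20583.62/13.34 = 1543.000 and Q₂ = 11988.66/13.34 = 898.700 (equivalently, work directly with expenditure since P cancels).
Midpoint %ΔQ = (11988.66 − 20583.62)/16286.14 = -0.52775; midpoint %ΔI = (68500 − 98340)/83420 = -0.35771.
η = -0.52775 / -0.35771 = 1.475.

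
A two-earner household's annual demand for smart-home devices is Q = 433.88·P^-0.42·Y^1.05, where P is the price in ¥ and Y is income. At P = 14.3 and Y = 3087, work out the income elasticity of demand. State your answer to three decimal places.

For a multiplicative demand Q = A·P^α·Y^β, the income elasticity is β everywhere.
Here β = 1.05, so η = 1.050.

1.050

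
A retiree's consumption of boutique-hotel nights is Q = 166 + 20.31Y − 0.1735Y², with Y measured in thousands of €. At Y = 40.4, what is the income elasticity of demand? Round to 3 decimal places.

At Y = 40.4: Q = 703.3442.
dQ/dY = 20.31 − 0.347Y = 6.29120.
η = (dQ/dY)·(Y/Q) = 6.29120 × (40.4/703.3442) = 0.361.

0.361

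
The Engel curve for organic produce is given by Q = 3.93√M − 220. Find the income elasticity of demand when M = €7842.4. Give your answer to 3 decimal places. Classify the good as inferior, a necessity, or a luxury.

1.359 (luxury)

At M = 7842.4: Q = 128.030.
dQ/dM = 3.93/(2√M) = 0.022189 at this income.
η = (dQ/dM)·(M/Q) = 0.022189 × (7842.4/128.030) = 1.359.
Since η > 1, the good is a luxury.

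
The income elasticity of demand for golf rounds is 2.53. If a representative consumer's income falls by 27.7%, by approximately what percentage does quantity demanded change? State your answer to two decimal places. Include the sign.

-70.08%

%ΔQ ≈ η × %ΔI = 2.53 × (-27.7%) = -70.08%.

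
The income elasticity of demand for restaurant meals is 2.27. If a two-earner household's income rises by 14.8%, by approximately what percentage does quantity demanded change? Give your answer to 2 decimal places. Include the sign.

33.60%

%ΔQ ≈ η × %ΔI = 2.27 × 14.8% = 33.60%.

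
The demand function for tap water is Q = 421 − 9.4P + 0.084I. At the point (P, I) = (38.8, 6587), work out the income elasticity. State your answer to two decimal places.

0.91

At P = 38.8, I = 6587: Q = 609.588.
Holding P constant, ∂Q/∂I = 0.084.
η_I = (∂Q/∂I)·(I/Q) = 0.084 × (6587/609.588) = 0.91.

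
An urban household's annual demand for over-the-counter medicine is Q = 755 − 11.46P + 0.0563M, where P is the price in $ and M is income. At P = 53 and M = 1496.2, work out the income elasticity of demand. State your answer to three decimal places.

At P = 53, M = 1496.2: Q = 231.856.
Holding P constant, ∂Q/∂M = 0.0563.
η_M = (∂Q/∂M)·(M/Q) = 0.0563 × (1496.2/231.856) = 0.363.

0.363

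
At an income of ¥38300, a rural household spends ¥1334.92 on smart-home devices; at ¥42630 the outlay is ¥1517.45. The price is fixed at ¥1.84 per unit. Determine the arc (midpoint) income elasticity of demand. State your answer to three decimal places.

With a constant price, Q₁ = 1334.92/1.84 = 725.500 and Q₂ = 1517.45/1.84 = 824.701 (equivalently, work directly with expenditure since P cancels).
Midpoint %ΔQ = (1517.45 − 1334.92)/1426.19 = 0.12798; midpoint %ΔI = (42630 − 38300)/40465 = 0.10701.
η = 0.12798 / 0.10701 = 1.196.

1.196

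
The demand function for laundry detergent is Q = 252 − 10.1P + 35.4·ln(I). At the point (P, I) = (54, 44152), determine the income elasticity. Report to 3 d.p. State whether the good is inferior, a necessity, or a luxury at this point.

0.415 (necessity)

At P = 54, I = 44152: Q = 85.217.
Holding P constant, ∂Q/∂I = 35.4/I = 0.000801776.
η_I = (∂Q/∂I)·(I/Q) = 0.000801776 × (44152/85.217) = 0.415.
Since 0 < η < 1, this is a necessity.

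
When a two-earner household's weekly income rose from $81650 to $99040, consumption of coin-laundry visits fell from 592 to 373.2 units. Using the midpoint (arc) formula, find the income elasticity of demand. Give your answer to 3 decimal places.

ΔQ = 373.2 − 592 = -218.8; midpoint Q̄ = (592 + 373.2)/2 = 482.6.
ΔI = 99040 − 81650 = 17390; midpoint Ī = (81650 + 99040)/2 = 90345.
η = (ΔQ/Q̄) ÷ (ΔI/Ī) = (-218.8/482.6) ÷ (17390/90345) = -2.355.

-2.355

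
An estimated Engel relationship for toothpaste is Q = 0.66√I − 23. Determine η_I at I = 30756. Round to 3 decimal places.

At I = 30756: Q = 92.747.
dQ/dI = 0.66/(2√I) = 0.00188169 at this income.
η = (dQ/dI)·(I/Q) = 0.00188169 × (30756/92.747) = 0.624.

0.624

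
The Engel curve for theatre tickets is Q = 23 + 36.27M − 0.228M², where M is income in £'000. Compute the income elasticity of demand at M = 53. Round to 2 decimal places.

0.49

At M = 53: Q = 1304.8580.
dQ/dM = 36.27 − 0.456M = 12.10200.
η = (dQ/dM)·(M/Q) = 12.10200 × (53/1304.8580) = 0.49.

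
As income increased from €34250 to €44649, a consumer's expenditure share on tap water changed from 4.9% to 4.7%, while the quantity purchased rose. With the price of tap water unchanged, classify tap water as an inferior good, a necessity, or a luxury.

Quantity rises but the budget share falls as income rises, so 0 < η < 1.

necessity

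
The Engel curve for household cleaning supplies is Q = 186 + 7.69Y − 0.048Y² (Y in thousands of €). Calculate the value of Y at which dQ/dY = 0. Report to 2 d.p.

80.10

dQ/dY = 7.69 − 0.096Y.
The good is inferior where dQ/dY < 0. Setting dQ/dY = 0 gives Y = 7.69 / 0.096 = 80.10.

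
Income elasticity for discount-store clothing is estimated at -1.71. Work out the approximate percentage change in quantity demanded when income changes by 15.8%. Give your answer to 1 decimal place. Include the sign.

%ΔQ ≈ η × %ΔI = -1.71 × 15.8% = -27.0%.

-27.0%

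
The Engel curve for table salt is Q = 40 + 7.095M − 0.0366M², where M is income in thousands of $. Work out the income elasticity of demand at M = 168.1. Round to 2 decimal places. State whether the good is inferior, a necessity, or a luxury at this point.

At M = 168.1: Q = 198.4410.
dQ/dM = 7.095 − 0.0732M = -5.20992.
η = (dQ/dM)·(M/Q) = -5.20992 × (168.1/198.4410) = -4.41.
η < 0 ⇒ inferior good.

-4.41 (inferior good)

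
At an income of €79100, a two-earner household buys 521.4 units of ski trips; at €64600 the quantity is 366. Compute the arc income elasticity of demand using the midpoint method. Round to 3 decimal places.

1.735

ΔQ = 366 − 521.4 = -155.4; midpoint Q̄ = (521.4 + 366)/2 = 443.7.
ΔI = 64600 − 79100 = -14500; midpoint Ī = (79100 + 64600)/2 = 71850.
η = (ΔQ/Q̄) ÷ (ΔI/Ī) = (-155.4/443.7) ÷ (-14500/71850) = 1.735.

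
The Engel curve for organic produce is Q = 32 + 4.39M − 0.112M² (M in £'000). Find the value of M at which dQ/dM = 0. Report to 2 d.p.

dQ/dM = 4.39 − 0.224M.
The good is inferior where dQ/dM < 0. Setting dQ/dM = 0 gives M = 4.39 / 0.224 = 19.60.

19.60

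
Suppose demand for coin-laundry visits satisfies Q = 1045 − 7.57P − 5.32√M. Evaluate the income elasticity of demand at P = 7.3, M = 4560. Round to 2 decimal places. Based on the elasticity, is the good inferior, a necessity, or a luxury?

At P = 7.3, M = 4560: Q = 630.491.
Holding P constant, ∂Q/∂M = -5.32/(2√M) = -0.0393912.
η_M = (∂Q/∂M)·(M/Q) = -0.0393912 × (4560/630.491) = -0.28.
Since η < 0, this is an inferior good.

-0.28 (inferior good)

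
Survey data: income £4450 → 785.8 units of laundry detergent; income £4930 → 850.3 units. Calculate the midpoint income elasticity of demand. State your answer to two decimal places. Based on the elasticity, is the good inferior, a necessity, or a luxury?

0.77 (necessity)

ΔQ = 850.3 − 785.8 = 64.5; midpoint Q̄ = (785.8 + 850.3)/2 = 818.05.
ΔI = 4930 − 4450 = 480; midpoint Ī = (4450 + 4930)/2 = 4690.
η = (ΔQ/Q̄) ÷ (ΔI/Ī) = (64.5/818.05) ÷ (480/4690) = 0.77.
0 < η < 1 ⇒ necessity.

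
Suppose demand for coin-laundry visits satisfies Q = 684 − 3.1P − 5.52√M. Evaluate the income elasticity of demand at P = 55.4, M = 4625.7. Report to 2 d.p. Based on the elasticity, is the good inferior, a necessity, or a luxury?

At P = 55.4, M = 4625.7: Q = 136.831.
Holding P constant, ∂Q/∂M = -5.52/(2√M) = -0.0405808.
η_M = (∂Q/∂M)·(M/Q) = -0.0405808 × (4625.7/136.831) = -1.37.
Since η < 0, this is an inferior good.

-1.37 (inferior good)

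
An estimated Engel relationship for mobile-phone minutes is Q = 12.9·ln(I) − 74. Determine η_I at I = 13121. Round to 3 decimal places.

0.267

At I = 13121: Q = 48.317.
dQ/dI = 12.9/I = 0.000983157 at this income.
η = (dQ/dI)·(I/Q) = 0.000983157 × (13121/48.317) = 0.267.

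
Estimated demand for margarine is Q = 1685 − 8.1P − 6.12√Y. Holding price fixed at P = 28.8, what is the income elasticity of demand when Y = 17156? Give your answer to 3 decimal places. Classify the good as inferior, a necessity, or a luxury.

-0.617 (inferior good)

At P = 28.8, Y = 17156: Q = 650.117.
Holding P constant, ∂Q/∂Y = -6.12/(2√Y) = -0.0233622.
η_Y = (∂Q/∂Y)·(Y/Q) = -0.0233622 × (17156/650.117) = -0.617.
Since η < 0, this is an inferior good.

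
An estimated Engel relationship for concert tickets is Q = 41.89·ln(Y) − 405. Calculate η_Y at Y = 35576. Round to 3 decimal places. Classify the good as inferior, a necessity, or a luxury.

1.233 (luxury)

At Y = 35576: Q = 33.983.
dQ/dY = 41.89/Y = 0.00117748 at this income.
η = (dQ/dY)·(Y/Q) = 0.00117748 × (35576/33.983) = 1.233.
Since η > 1, the good is a luxury.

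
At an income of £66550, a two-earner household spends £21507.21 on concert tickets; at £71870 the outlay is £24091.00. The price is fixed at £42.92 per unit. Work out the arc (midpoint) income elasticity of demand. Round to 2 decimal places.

With a constant price, Q₁ = 21507.21/42.92 = 501.100 and Q₂ = 24091.00/42.92 = 561.300 (equivalently, work directly with expenditure since P cancels).
Midpoint %ΔQ = (24091.00 − 21507.21)/22799.11 = 0.11333; midpoint %ΔI = (71870 − 66550)/69210 = 0.07687.
η = 0.11333 / 0.07687 = 1.47.

1.47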